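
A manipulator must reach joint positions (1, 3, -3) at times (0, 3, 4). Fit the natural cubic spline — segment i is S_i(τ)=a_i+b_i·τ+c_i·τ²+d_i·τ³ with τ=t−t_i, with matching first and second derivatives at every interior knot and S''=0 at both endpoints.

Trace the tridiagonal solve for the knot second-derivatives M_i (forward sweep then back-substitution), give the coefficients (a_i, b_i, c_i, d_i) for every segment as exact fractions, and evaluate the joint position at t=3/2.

  seg 0: a=1 b=19/6 c=0 d=-5/18
  seg 1: a=3 b=-13/3 c=-5/2 d=5/6
S(3/2) = 77/16

Δ: Δ0=2/3, Δ1=-6
row 1: diag=8, rhs=-40; c'=1/8, d'=-5
back: M1=-5
M: M0=0, M1=-5, M2=0
seg 0: a=1, c=M0/2=0, d=(M1−M0)/(6·3)=-5/18, b=Δ0−h0·(2M0+M1)/6=19/6
seg 1: a=3, c=M1/2=-5/2, d=(M2−M1)/(6·1)=5/6, b=Δ1−h1·(2M1+M2)/6=-13/3
t_q=3/2 → seg 0, τ=3/2; S=1+19/6·τ+0·τ²+-5/18·τ³=77/16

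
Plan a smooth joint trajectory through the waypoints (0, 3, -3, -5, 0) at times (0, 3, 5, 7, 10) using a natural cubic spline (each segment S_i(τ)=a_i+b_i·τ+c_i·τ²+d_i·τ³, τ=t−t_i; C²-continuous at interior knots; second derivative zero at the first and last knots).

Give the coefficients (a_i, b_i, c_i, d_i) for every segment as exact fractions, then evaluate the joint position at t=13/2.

Δ: Δ0=1, Δ1=-3, Δ2=-1, Δ3=5/3
row 1: diag=10, rhs=-24; c'=1/5, d'=-12/5
row 2: denom=8−2·1/5=38/5; d'=(12−2·-12/5)/(38/5)=42/19
row 3: denom=10−2·5/19=180/19; d'=(16−2·42/19)/(180/19)=11/9
back: M3=11/9
back: M2=42/19−5/19·11/9=17/9
back: M1=-12/5−1/5·17/9=-25/9
M: M0=0, M1=-25/9, M2=17/9, M3=11/9, M4=0
seg 0: a=0, c=M0/2=0, d=(M1−M0)/(6·3)=-25/162, b=Δ0−h0·(2M0+M1)/6=43/18
seg 1: a=3, c=M1/2=-25/18, d=(M2−M1)/(6·2)=7/18, b=Δ1−h1·(2M1+M2)/6=-16/9
seg 2: a=-3, c=M2/2=17/18, d=(M3−M2)/(6·2)=-1/18, b=Δ2−h2·(2M2+M3)/6=-8/3
seg 3: a=-5, c=M3/2=11/18, d=(M4−M3)/(6·3)=-11/162, b=Δ3−h3·(2M3+M4)/6=4/9
t_q=13/2 → seg 2, τ=3/2; S=-3+-8/3·τ+17/18·τ²+-1/18·τ³=-81/16

  seg 0: a=0 b=43/18 c=0 d=-25/162
  seg 1: a=3 b=-16/9 c=-25/18 d=7/18
  seg 2: a=-3 b=-8/3 c=17/18 d=-1/18
  seg 3: a=-5 b=4/9 c=11/18 d=-11/162
S(13/2) = -81/16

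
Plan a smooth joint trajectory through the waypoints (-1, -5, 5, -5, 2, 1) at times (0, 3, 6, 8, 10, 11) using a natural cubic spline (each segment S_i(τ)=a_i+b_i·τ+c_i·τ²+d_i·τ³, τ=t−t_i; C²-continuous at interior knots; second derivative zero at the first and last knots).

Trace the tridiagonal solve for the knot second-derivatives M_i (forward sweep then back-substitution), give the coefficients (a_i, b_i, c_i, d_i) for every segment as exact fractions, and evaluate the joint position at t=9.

  seg 0: a=-1 b=-1361/383 c=0 d=2551/10341
  seg 1: a=-5 b=1190/383 c=2551/1149 d=-7393/10341
  seg 2: a=5 b=-1101/383 c=-1614/383 d=1207/766
  seg 3: a=-5 b=-315/383 c=2007/383 d=-4717/3064
  seg 4: a=2 b=1275/766 c=-6123/1532 d=2041/1532
S(9) = -6501/3064

Δ: Δ0=-4/3, Δ1=10/3, Δ2=-5, Δ3=7/2, Δ4=-1
row 1: diag=12, rhs=28; c'=1/4, d'=7/3
row 2: denom=10−3·1/4=37/4; d'=(-50−3·7/3)/(37/4)=-228/37
row 3: denom=8−2·8/37=280/37; d'=(51−2·-228/37)/(280/37)=2343/280
row 4: denom=6−2·37/140=383/70; d'=(-27−2·2343/280)/(383/70)=-6123/766
back: M4=-6123/766
back: M3=2343/280−37/140·-6123/766=4014/383
back: M2=-228/37−8/37·4014/383=-3228/383
back: M1=7/3−1/4·-3228/383=5102/1149
M: M0=0, M1=5102/1149, M2=-3228/383, M3=4014/383, M4=-6123/766, M5=0
seg 0: a=-1, c=M0/2=0, d=(M1−M0)/(6·3)=2551/10341, b=Δ0−h0·(2M0+M1)/6=-1361/383
seg 1: a=-5, c=M1/2=2551/1149, d=(M2−M1)/(6·3)=-7393/10341, b=Δ1−h1·(2M1+M2)/6=1190/383
seg 2: a=5, c=M2/2=-1614/383, d=(M3−M2)/(6·2)=1207/766, b=Δ2−h2·(2M2+M3)/6=-1101/383
seg 3: a=-5, c=M3/2=2007/383, d=(M4−M3)/(6·2)=-4717/3064, b=Δ3−h3·(2M3+M4)/6=-315/383
seg 4: a=2, c=M4/2=-6123/1532, d=(M5−M4)/(6·1)=2041/1532, b=Δ4−h4·(2M4+M5)/6=1275/766
t_q=9 → seg 3, τ=1; S=-5+-315/383·τ+2007/383·τ²+-4717/3064·τ³=-6501/3064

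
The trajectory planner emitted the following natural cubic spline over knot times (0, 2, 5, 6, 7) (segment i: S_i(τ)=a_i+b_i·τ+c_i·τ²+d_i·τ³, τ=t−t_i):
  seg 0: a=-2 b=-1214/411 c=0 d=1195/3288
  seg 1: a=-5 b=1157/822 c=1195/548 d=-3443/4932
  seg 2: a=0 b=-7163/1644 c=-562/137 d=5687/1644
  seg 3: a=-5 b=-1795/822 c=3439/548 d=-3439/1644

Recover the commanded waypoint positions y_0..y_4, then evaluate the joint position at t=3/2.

y_0=-2 y_1=-5 y_2=0 y_3=-5 y_4=-3
S(3/2) = -45629/8768

y_0 = S_0(0) = a_0 = -2
y_1 = S_1(0) = a_1 = -5
y_2 = S_2(0) = a_2 = 0
y_3 = S_3(0) = a_3 = -5
y_4 = S_3(1) = -3
t_q=3/2 is in segment 0 (τ=3/2); S_0(τ)=-45629/8768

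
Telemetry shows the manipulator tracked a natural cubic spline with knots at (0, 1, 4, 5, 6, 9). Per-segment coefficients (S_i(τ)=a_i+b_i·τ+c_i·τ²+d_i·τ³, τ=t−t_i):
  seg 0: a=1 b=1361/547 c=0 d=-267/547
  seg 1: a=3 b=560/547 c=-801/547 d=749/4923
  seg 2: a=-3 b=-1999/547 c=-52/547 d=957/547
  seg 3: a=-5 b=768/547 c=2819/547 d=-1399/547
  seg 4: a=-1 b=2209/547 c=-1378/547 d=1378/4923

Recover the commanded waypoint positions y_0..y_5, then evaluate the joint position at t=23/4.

y_0 = S_0(0) = a_0 = 1
y_1 = S_1(0) = a_1 = 3
y_2 = S_2(0) = a_2 = -3
y_3 = S_3(0) = a_3 = -5
y_4 = S_4(0) = a_4 = -1
y_5 = S_4(3) = -4
t_q=23/4 is in segment 3 (τ=3/4); S_3(τ)=-74465/35008

y_0=1 y_1=3 y_2=-3 y_3=-5 y_4=-1 y_5=-4
S(23/4) = -74465/35008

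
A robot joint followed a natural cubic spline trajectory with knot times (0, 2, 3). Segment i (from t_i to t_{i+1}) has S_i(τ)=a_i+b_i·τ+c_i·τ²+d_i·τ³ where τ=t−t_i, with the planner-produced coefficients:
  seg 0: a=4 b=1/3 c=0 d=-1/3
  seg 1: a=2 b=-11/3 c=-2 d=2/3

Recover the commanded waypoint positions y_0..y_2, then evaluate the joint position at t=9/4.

y_0 = S_0(0) = a_0 = 4
y_1 = S_1(0) = a_1 = 2
y_2 = S_1(1) = -3
t_q=9/4 is in segment 1 (τ=1/4); S_1(τ)=31/32

y_0=4 y_1=2 y_2=-3
S(9/4) = 31/32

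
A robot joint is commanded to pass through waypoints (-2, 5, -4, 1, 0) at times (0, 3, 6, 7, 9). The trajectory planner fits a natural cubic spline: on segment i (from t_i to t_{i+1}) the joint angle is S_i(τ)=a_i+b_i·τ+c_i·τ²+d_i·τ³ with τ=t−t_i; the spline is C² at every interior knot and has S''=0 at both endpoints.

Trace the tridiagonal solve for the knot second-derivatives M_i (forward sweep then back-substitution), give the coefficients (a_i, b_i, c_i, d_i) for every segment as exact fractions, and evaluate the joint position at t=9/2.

Δ: Δ0=7/3, Δ1=-3, Δ2=5, Δ3=-1/2
row 1: diag=12, rhs=-32; c'=1/4, d'=-8/3
row 2: denom=8−3·1/4=29/4; d'=(48−3·-8/3)/(29/4)=224/29
row 3: denom=6−1·4/29=170/29; d'=(-33−1·224/29)/(170/29)=-1181/170
back: M3=-1181/170
back: M2=224/29−4/29·-1181/170=738/85
back: M1=-8/3−1/4·738/85=-2467/510
M: M0=0, M1=-2467/510, M2=738/85, M3=-1181/170, M4=0
seg 0: a=-2, c=M0/2=0, d=(M1−M0)/(6·3)=-2467/9180, b=Δ0−h0·(2M0+M1)/6=4847/1020
seg 1: a=5, c=M1/2=-2467/1020, d=(M2−M1)/(6·3)=1379/1836, b=Δ1−h1·(2M1+M2)/6=-1277/510
seg 2: a=-4, c=M2/2=369/85, d=(M3−M2)/(6·1)=-2657/1020, b=Δ2−h2·(2M2+M3)/6=3329/1020
seg 3: a=1, c=M3/2=-1181/340, d=(M4−M3)/(6·2)=1181/2040, b=Δ3−h3·(2M3+M4)/6=2107/510
t_q=9/2 → seg 1, τ=3/2; S=5+-1277/510·τ+-2467/1020·τ²+1379/1836·τ³=-4523/2720

  seg 0: a=-2 b=4847/1020 c=0 d=-2467/9180
  seg 1: a=5 b=-1277/510 c=-2467/1020 d=1379/1836
  seg 2: a=-4 b=3329/1020 c=369/85 d=-2657/1020
  seg 3: a=1 b=2107/510 c=-1181/340 d=1181/2040
S(9/2) = -4523/2720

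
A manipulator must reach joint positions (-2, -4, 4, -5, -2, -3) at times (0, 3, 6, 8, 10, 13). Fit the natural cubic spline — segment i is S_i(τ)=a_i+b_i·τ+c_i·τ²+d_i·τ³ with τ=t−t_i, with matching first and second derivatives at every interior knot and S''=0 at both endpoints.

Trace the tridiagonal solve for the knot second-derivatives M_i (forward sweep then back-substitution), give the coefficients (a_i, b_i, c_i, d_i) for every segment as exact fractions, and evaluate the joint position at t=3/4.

Δ: Δ0=-2/3, Δ1=8/3, Δ2=-9/2, Δ3=3/2, Δ4=-1/3
row 1: diag=12, rhs=20; c'=1/4, d'=5/3
row 2: denom=10−3·1/4=37/4; d'=(-43−3·5/3)/(37/4)=-192/37
row 3: denom=8−2·8/37=280/37; d'=(36−2·-192/37)/(280/37)=429/70
row 4: denom=10−2·37/140=663/70; d'=(-11−2·429/70)/(663/70)=-1628/663
back: M4=-1628/663
back: M3=429/70−37/140·-1628/663=8987/1326
back: M2=-192/37−8/37·8987/1326=-4412/663
back: M1=5/3−1/4·-4412/663=736/221
M: M0=0, M1=736/221, M2=-4412/663, M3=8987/1326, M4=-1628/663, M5=0
seg 0: a=-2, c=M0/2=0, d=(M1−M0)/(6·3)=368/1989, b=Δ0−h0·(2M0+M1)/6=-1546/663
seg 1: a=-4, c=M1/2=368/221, d=(M2−M1)/(6·3)=-3310/5967, b=Δ1−h1·(2M1+M2)/6=1766/663
seg 2: a=4, c=M2/2=-2206/663, d=(M3−M2)/(6·2)=1979/1768, b=Δ2−h2·(2M2+M3)/6=-1540/663
seg 3: a=-5, c=M3/2=8987/2652, d=(M4−M3)/(6·2)=-4081/5304, b=Δ3−h3·(2M3+M4)/6=-2917/1326
seg 4: a=-2, c=M4/2=-814/663, d=(M5−M4)/(6·3)=814/5967, b=Δ4−h4·(2M4+M5)/6=469/221
t_q=3/4 → seg 0, τ=3/4; S=-2+-1546/663·τ+0·τ²+368/1989·τ³=-3245/884

  seg 0: a=-2 b=-1546/663 c=0 d=368/1989
  seg 1: a=-4 b=1766/663 c=368/221 d=-3310/5967
  seg 2: a=4 b=-1540/663 c=-2206/663 d=1979/1768
  seg 3: a=-5 b=-2917/1326 c=8987/2652 d=-4081/5304
  seg 4: a=-2 b=469/221 c=-814/663 d=814/5967
S(3/4) = -3245/884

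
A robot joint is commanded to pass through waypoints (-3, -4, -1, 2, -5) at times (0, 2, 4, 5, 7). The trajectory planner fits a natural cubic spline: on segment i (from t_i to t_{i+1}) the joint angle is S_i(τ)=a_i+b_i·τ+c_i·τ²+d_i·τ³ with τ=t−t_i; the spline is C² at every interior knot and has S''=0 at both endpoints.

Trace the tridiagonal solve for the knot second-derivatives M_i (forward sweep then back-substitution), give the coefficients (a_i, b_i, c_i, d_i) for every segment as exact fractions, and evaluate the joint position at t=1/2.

  seg 0: a=-3 b=-103/128 c=0 d=39/512
  seg 1: a=-4 b=7/64 c=117/256 d=61/512
  seg 2: a=-1 b=431/128 c=75/64 d=-197/128
  seg 3: a=2 b=35/32 c=-441/128 d=147/256
S(1/2) = -13897/4096

Δ: Δ0=-1/2, Δ1=3/2, Δ2=3, Δ3=-7/2
row 1: diag=8, rhs=12; c'=1/4, d'=3/2
row 2: denom=6−2·1/4=11/2; d'=(9−2·3/2)/(11/2)=12/11
row 3: denom=6−1·2/11=64/11; d'=(-39−1·12/11)/(64/11)=-441/64
back: M3=-441/64
back: M2=12/11−2/11·-441/64=75/32
back: M1=3/2−1/4·75/32=117/128
M: M0=0, M1=117/128, M2=75/32, M3=-441/64, M4=0
seg 0: a=-3, c=M0/2=0, d=(M1−M0)/(6·2)=39/512, b=Δ0−h0·(2M0+M1)/6=-103/128
seg 1: a=-4, c=M1/2=117/256, d=(M2−M1)/(6·2)=61/512, b=Δ1−h1·(2M1+M2)/6=7/64
seg 2: a=-1, c=M2/2=75/64, d=(M3−M2)/(6·1)=-197/128, b=Δ2−h2·(2M2+M3)/6=431/128
seg 3: a=2, c=M3/2=-441/128, d=(M4−M3)/(6·2)=147/256, b=Δ3−h3·(2M3+M4)/6=35/32
t_q=1/2 → seg 0, τ=1/2; S=-3+-103/128·τ+0·τ²+39/512·τ³=-13897/4096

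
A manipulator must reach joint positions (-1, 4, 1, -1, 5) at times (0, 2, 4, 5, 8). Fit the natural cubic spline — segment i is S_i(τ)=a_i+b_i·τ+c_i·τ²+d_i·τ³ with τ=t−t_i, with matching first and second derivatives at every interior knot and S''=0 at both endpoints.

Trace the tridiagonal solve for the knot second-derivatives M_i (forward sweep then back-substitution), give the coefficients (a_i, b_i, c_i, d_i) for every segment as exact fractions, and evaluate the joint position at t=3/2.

  seg 0: a=-1 b=7/2 c=0 d=-1/4
  seg 1: a=4 b=1/2 c=-3/2 d=1/4
  seg 2: a=1 b=-5/2 c=0 d=1/2
  seg 3: a=-1 b=-1 c=3/2 d=-1/6
S(3/2) = 109/32

Δ: Δ0=5/2, Δ1=-3/2, Δ2=-2, Δ3=2
row 1: diag=8, rhs=-24; c'=1/4, d'=-3
row 2: denom=6−2·1/4=11/2; d'=(-3−2·-3)/(11/2)=6/11
row 3: denom=8−1·2/11=86/11; d'=(24−1·6/11)/(86/11)=3
back: M3=3
back: M2=6/11−2/11·3=0
back: M1=-3−1/4·0=-3
M: M0=0, M1=-3, M2=0, M3=3, M4=0
seg 0: a=-1, c=M0/2=0, d=(M1−M0)/(6·2)=-1/4, b=Δ0−h0·(2M0+M1)/6=7/2
seg 1: a=4, c=M1/2=-3/2, d=(M2−M1)/(6·2)=1/4, b=Δ1−h1·(2M1+M2)/6=1/2
seg 2: a=1, c=M2/2=0, d=(M3−M2)/(6·1)=1/2, b=Δ2−h2·(2M2+M3)/6=-5/2
seg 3: a=-1, c=M3/2=3/2, d=(M4−M3)/(6·3)=-1/6, b=Δ3−h3·(2M3+M4)/6=-1
t_q=3/2 → seg 0, τ=3/2; S=-1+7/2·τ+0·τ²+-1/4·τ³=109/32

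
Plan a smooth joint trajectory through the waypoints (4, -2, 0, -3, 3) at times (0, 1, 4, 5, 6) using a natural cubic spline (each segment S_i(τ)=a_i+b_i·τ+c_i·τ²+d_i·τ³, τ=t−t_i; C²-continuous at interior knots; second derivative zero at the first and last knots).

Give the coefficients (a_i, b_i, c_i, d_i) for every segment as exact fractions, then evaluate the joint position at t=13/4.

  seg 0: a=4 b=-4649/636 c=0 d=833/636
  seg 1: a=-2 b=-1075/318 c=833/212 d=-547/636
  seg 2: a=0 b=-1925/636 c=-202/53 d=2441/636
  seg 3: a=-3 b=275/318 c=1633/212 d=-1633/636
S(13/4) = 6635/13568

Δ: Δ0=-6, Δ1=2/3, Δ2=-3, Δ3=6
row 1: diag=8, rhs=40; c'=3/8, d'=5
row 2: denom=8−3·3/8=55/8; d'=(-22−3·5)/(55/8)=-296/55
row 3: denom=4−1·8/55=212/55; d'=(54−1·-296/55)/(212/55)=1633/106
back: M3=1633/106
back: M2=-296/55−8/55·1633/106=-404/53
back: M1=5−3/8·-404/53=833/106
M: M0=0, M1=833/106, M2=-404/53, M3=1633/106, M4=0
seg 0: a=4, c=M0/2=0, d=(M1−M0)/(6·1)=833/636, b=Δ0−h0·(2M0+M1)/6=-4649/636
seg 1: a=-2, c=M1/2=833/212, d=(M2−M1)/(6·3)=-547/636, b=Δ1−h1·(2M1+M2)/6=-1075/318
seg 2: a=0, c=M2/2=-202/53, d=(M3−M2)/(6·1)=2441/636, b=Δ2−h2·(2M2+M3)/6=-1925/636
seg 3: a=-3, c=M3/2=1633/212, d=(M4−M3)/(6·1)=-1633/636, b=Δ3−h3·(2M3+M4)/6=275/318
t_q=13/4 → seg 1, τ=9/4; S=-2+-1075/318·τ+833/212·τ²+-547/636·τ³=6635/13568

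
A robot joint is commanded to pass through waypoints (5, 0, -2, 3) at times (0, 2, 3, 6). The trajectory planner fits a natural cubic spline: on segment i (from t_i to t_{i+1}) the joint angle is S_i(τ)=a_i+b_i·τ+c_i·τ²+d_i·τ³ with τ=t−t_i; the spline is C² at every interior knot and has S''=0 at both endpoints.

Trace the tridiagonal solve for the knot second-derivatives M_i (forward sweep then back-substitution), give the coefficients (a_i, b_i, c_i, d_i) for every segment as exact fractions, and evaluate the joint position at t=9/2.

  seg 0: a=5 b=-709/282 c=0 d=1/282
  seg 1: a=0 b=-697/282 c=1/47 d=127/282
  seg 2: a=-2 b=-152/141 c=129/94 d=-43/282
S(9/2) = -785/752

Δ: Δ0=-5/2, Δ1=-2, Δ2=5/3
row 1: diag=6, rhs=3; c'=1/6, d'=1/2
row 2: denom=8−1·1/6=47/6; d'=(22−1·1/2)/(47/6)=129/47
back: M2=129/47
back: M1=1/2−1/6·129/47=2/47
M: M0=0, M1=2/47, M2=129/47, M3=0
seg 0: a=5, c=M0/2=0, d=(M1−M0)/(6·2)=1/282, b=Δ0−h0·(2M0+M1)/6=-709/282
seg 1: a=0, c=M1/2=1/47, d=(M2−M1)/(6·1)=127/282, b=Δ1−h1·(2M1+M2)/6=-697/282
seg 2: a=-2, c=M2/2=129/94, d=(M3−M2)/(6·3)=-43/282, b=Δ2−h2·(2M2+M3)/6=-152/141
t_q=9/2 → seg 2, τ=3/2; S=-2+-152/141·τ+129/94·τ²+-43/282·τ³=-785/752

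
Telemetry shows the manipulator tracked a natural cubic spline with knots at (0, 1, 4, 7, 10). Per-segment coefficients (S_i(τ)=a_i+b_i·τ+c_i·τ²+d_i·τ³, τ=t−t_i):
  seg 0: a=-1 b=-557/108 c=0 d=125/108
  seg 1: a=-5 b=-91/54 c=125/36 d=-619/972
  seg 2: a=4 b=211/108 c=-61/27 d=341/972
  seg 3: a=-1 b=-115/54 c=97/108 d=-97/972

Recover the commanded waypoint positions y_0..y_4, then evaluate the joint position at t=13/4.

y_0=-1 y_1=-5 y_2=4 y_3=-1 y_4=-2
S(13/4) = 1177/768

y_0 = S_0(0) = a_0 = -1
y_1 = S_1(0) = a_1 = -5
y_2 = S_2(0) = a_2 = 4
y_3 = S_3(0) = a_3 = -1
y_4 = S_3(3) = -2
t_q=13/4 is in segment 1 (τ=9/4); S_1(τ)=1177/768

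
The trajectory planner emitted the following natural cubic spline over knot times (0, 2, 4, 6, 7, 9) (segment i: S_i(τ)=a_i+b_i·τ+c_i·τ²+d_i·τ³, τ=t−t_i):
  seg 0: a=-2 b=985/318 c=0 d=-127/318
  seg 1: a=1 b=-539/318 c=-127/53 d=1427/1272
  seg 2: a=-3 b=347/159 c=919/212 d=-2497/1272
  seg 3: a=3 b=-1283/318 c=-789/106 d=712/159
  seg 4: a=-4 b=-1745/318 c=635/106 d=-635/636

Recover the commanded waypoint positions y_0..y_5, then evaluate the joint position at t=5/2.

y_0=-2 y_1=1 y_2=-3 y_3=3 y_4=-4 y_5=1
S(5/2) = -1039/3392

y_0 = S_0(0) = a_0 = -2
y_1 = S_1(0) = a_1 = 1
y_2 = S_2(0) = a_2 = -3
y_3 = S_3(0) = a_3 = 3
y_4 = S_4(0) = a_4 = -4
y_5 = S_4(2) = 1
t_q=5/2 is in segment 1 (τ=1/2); S_1(τ)=-1039/3392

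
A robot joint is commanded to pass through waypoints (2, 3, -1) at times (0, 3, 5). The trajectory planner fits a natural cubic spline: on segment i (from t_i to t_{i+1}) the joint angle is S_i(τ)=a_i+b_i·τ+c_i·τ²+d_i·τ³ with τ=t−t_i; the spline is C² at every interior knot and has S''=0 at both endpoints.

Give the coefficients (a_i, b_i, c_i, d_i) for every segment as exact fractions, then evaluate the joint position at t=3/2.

Δ: Δ0=1/3, Δ1=-2
row 1: diag=10, rhs=-14; c'=1/5, d'=-7/5
back: M1=-7/5
M: M0=0, M1=-7/5, M2=0
seg 0: a=2, c=M0/2=0, d=(M1−M0)/(6·3)=-7/90, b=Δ0−h0·(2M0+M1)/6=31/30
seg 1: a=3, c=M1/2=-7/10, d=(M2−M1)/(6·2)=7/60, b=Δ1−h1·(2M1+M2)/6=-16/15
t_q=3/2 → seg 0, τ=3/2; S=2+31/30·τ+0·τ²+-7/90·τ³=263/80

  seg 0: a=2 b=31/30 c=0 d=-7/90
  seg 1: a=3 b=-16/15 c=-7/10 d=7/60
S(3/2) = 263/80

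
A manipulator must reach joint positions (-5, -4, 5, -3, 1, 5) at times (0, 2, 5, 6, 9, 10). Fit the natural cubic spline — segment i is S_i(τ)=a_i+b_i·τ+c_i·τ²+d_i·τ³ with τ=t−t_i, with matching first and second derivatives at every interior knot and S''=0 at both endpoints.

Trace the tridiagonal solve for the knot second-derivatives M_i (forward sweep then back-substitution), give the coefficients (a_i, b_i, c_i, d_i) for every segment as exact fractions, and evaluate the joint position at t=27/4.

  seg 0: a=-5 b=-1711/1530 c=0 d=619/1530
  seg 1: a=-4 b=5717/1530 c=619/255 d=-12269/13770
  seg 2: a=5 b=-259/45 c=-1711/306 d=569/170
  seg 3: a=-3 b=-10553/1530 c=3404/765 d=-7831/13770
  seg 4: a=1 b=3401/765 c=-341/510 d=341/1530
S(27/4) = -64301/10880

Δ: Δ0=1/2, Δ1=3, Δ2=-8, Δ3=4/3, Δ4=4
row 1: diag=10, rhs=15; c'=3/10, d'=3/2
row 2: denom=8−3·3/10=71/10; d'=(-66−3·3/2)/(71/10)=-705/71
row 3: denom=8−1·10/71=558/71; d'=(56−1·-705/71)/(558/71)=151/18
row 4: denom=8−3·71/186=425/62; d'=(16−3·151/18)/(425/62)=-341/255
back: M4=-341/255
back: M3=151/18−71/186·-341/255=6808/765
back: M2=-705/71−10/71·6808/765=-1711/153
back: M1=3/2−3/10·-1711/153=1238/255
M: M0=0, M1=1238/255, M2=-1711/153, M3=6808/765, M4=-341/255, M5=0
seg 0: a=-5, c=M0/2=0, d=(M1−M0)/(6·2)=619/1530, b=Δ0−h0·(2M0+M1)/6=-1711/1530
seg 1: a=-4, c=M1/2=619/255, d=(M2−M1)/(6·3)=-12269/13770, b=Δ1−h1·(2M1+M2)/6=5717/1530
seg 2: a=5, c=M2/2=-1711/306, d=(M3−M2)/(6·1)=569/170, b=Δ2−h2·(2M2+M3)/6=-259/45
seg 3: a=-3, c=M3/2=3404/765, d=(M4−M3)/(6·3)=-7831/13770, b=Δ3−h3·(2M3+M4)/6=-10553/1530
seg 4: a=1, c=M4/2=-341/510, d=(M5−M4)/(6·1)=341/1530, b=Δ4−h4·(2M4+M5)/6=3401/765
t_q=27/4 → seg 3, τ=3/4; S=-3+-10553/1530·τ+3404/765·τ²+-7831/13770·τ³=-64301/10880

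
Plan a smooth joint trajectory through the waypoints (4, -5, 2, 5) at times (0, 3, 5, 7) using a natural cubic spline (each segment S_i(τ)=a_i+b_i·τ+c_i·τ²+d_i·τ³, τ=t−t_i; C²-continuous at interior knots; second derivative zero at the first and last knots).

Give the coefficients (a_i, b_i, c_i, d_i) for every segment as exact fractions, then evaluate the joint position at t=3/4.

  seg 0: a=4 b=-99/19 c=0 d=14/57
  seg 1: a=-5 b=27/19 c=42/19 d=-89/152
  seg 2: a=2 b=123/38 c=-99/76 d=33/152
S(3/4) = 119/608

Δ: Δ0=-3, Δ1=7/2, Δ2=3/2
row 1: diag=10, rhs=39; c'=1/5, d'=39/10
row 2: denom=8−2·1/5=38/5; d'=(-12−2·39/10)/(38/5)=-99/38
back: M2=-99/38
back: M1=39/10−1/5·-99/38=84/19
M: M0=0, M1=84/19, M2=-99/38, M3=0
seg 0: a=4, c=M0/2=0, d=(M1−M0)/(6·3)=14/57, b=Δ0−h0·(2M0+M1)/6=-99/19
seg 1: a=-5, c=M1/2=42/19, d=(M2−M1)/(6·2)=-89/152, b=Δ1−h1·(2M1+M2)/6=27/19
seg 2: a=2, c=M2/2=-99/76, d=(M3−M2)/(6·2)=33/152, b=Δ2−h2·(2M2+M3)/6=123/38
t_q=3/4 → seg 0, τ=3/4; S=4+-99/19·τ+0·τ²+14/57·τ³=119/608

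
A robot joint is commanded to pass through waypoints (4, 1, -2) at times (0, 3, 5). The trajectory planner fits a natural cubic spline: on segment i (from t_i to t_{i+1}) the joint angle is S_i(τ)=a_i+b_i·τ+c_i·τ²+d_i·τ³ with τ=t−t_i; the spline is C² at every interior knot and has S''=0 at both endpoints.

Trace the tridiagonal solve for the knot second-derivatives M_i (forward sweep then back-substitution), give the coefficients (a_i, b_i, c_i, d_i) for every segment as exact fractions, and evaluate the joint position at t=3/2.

Δ: Δ0=-1, Δ1=-3/2
row 1: diag=10, rhs=-3; c'=1/5, d'=-3/10
back: M1=-3/10
M: M0=0, M1=-3/10, M2=0
seg 0: a=4, c=M0/2=0, d=(M1−M0)/(6·3)=-1/60, b=Δ0−h0·(2M0+M1)/6=-17/20
seg 1: a=1, c=M1/2=-3/20, d=(M2−M1)/(6·2)=1/40, b=Δ1−h1·(2M1+M2)/6=-13/10
t_q=3/2 → seg 0, τ=3/2; S=4+-17/20·τ+0·τ²+-1/60·τ³=427/160

  seg 0: a=4 b=-17/20 c=0 d=-1/60
  seg 1: a=1 b=-13/10 c=-3/20 d=1/40
S(3/2) = 427/160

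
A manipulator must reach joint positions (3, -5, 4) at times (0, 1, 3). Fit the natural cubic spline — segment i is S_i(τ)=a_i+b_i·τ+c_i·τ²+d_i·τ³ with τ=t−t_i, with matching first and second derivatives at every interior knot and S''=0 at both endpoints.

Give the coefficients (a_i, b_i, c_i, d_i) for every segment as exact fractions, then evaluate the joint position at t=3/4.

  seg 0: a=3 b=-121/12 c=0 d=25/12
  seg 1: a=-5 b=-23/6 c=25/4 d=-25/24
S(3/4) = -943/256

Δ: Δ0=-8, Δ1=9/2
row 1: diag=6, rhs=75; c'=1/3, d'=25/2
back: M1=25/2
M: M0=0, M1=25/2, M2=0
seg 0: a=3, c=M0/2=0, d=(M1−M0)/(6·1)=25/12, b=Δ0−h0·(2M0+M1)/6=-121/12
seg 1: a=-5, c=M1/2=25/4, d=(M2−M1)/(6·2)=-25/24, b=Δ1−h1·(2M1+M2)/6=-23/6
t_q=3/4 → seg 0, τ=3/4; S=3+-121/12·τ+0·τ²+25/12·τ³=-943/256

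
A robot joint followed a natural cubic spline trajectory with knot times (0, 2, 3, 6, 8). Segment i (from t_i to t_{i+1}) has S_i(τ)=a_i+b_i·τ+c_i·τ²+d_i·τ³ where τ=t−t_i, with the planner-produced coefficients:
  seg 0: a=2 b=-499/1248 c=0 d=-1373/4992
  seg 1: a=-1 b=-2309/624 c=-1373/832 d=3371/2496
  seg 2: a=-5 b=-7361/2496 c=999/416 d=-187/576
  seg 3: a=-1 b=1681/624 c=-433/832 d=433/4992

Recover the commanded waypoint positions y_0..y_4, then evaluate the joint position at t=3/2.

y_0=2 y_1=-1 y_2=-5 y_3=-1 y_4=3
S(3/2) = 6283/13312

y_0 = S_0(0) = a_0 = 2
y_1 = S_1(0) = a_1 = -1
y_2 = S_2(0) = a_2 = -5
y_3 = S_3(0) = a_3 = -1
y_4 = S_3(2) = 3
t_q=3/2 is in segment 0 (τ=3/2); S_0(τ)=6283/13312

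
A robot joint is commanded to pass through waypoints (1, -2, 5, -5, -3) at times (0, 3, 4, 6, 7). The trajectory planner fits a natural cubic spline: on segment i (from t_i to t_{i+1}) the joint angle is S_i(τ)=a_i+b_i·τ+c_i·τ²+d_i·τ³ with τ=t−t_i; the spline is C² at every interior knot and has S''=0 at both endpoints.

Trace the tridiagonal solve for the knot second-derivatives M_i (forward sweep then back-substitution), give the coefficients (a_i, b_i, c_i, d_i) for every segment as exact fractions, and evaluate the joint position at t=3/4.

Δ: Δ0=-1, Δ1=7, Δ2=-5, Δ3=2
row 1: diag=8, rhs=48; c'=1/8, d'=6
row 2: denom=6−1·1/8=47/8; d'=(-72−1·6)/(47/8)=-624/47
row 3: denom=6−2·16/47=250/47; d'=(42−2·-624/47)/(250/47)=1611/125
back: M3=1611/125
back: M2=-624/47−16/47·1611/125=-2208/125
back: M1=6−1/8·-2208/125=1026/125
M: M0=0, M1=1026/125, M2=-2208/125, M3=1611/125, M4=0
seg 0: a=1, c=M0/2=0, d=(M1−M0)/(6·3)=57/125, b=Δ0−h0·(2M0+M1)/6=-638/125
seg 1: a=-2, c=M1/2=513/125, d=(M2−M1)/(6·1)=-539/125, b=Δ1−h1·(2M1+M2)/6=901/125
seg 2: a=5, c=M2/2=-1104/125, d=(M3−M2)/(6·2)=1273/500, b=Δ2−h2·(2M2+M3)/6=62/25
seg 3: a=-5, c=M3/2=1611/250, d=(M4−M3)/(6·1)=-537/250, b=Δ3−h3·(2M3+M4)/6=-287/125
t_q=3/4 → seg 0, τ=3/4; S=1+-638/125·τ+0·τ²+57/125·τ³=-4217/1600

  seg 0: a=1 b=-638/125 c=0 d=57/125
  seg 1: a=-2 b=901/125 c=513/125 d=-539/125
  seg 2: a=5 b=62/25 c=-1104/125 d=1273/500
  seg 3: a=-5 b=-287/125 c=1611/250 d=-537/250
S(3/4) = -4217/1600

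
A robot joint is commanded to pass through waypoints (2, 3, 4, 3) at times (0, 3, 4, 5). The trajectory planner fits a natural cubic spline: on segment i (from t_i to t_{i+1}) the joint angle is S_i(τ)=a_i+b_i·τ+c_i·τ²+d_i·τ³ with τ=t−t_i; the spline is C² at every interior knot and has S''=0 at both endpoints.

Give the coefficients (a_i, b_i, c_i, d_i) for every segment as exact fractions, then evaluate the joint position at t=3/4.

  seg 0: a=2 b=-11/93 c=0 d=14/279
  seg 1: a=3 b=115/93 c=14/31 d=-64/93
  seg 2: a=4 b=7/93 c=-50/31 d=50/93
S(3/4) = 1917/992

Δ: Δ0=1/3, Δ1=1, Δ2=-1
row 1: diag=8, rhs=4; c'=1/8, d'=1/2
row 2: denom=4−1·1/8=31/8; d'=(-12−1·1/2)/(31/8)=-100/31
back: M2=-100/31
back: M1=1/2−1/8·-100/31=28/31
M: M0=0, M1=28/31, M2=-100/31, M3=0
seg 0: a=2, c=M0/2=0, d=(M1−M0)/(6·3)=14/279, b=Δ0−h0·(2M0+M1)/6=-11/93
seg 1: a=3, c=M1/2=14/31, d=(M2−M1)/(6·1)=-64/93, b=Δ1−h1·(2M1+M2)/6=115/93
seg 2: a=4, c=M2/2=-50/31, d=(M3−M2)/(6·1)=50/93, b=Δ2−h2·(2M2+M3)/6=7/93
t_q=3/4 → seg 0, τ=3/4; S=2+-11/93·τ+0·τ²+14/279·τ³=1917/992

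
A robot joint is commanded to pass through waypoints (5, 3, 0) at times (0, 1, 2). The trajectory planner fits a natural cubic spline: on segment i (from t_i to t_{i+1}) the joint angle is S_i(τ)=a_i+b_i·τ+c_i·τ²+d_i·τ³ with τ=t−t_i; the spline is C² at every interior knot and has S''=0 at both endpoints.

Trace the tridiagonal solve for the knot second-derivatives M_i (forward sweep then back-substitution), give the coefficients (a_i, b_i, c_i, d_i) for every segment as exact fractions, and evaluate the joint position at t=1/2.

Δ: Δ0=-2, Δ1=-3
row 1: diag=4, rhs=-6; c'=1/4, d'=-3/2
back: M1=-3/2
M: M0=0, M1=-3/2, M2=0
seg 0: a=5, c=M0/2=0, d=(M1−M0)/(6·1)=-1/4, b=Δ0−h0·(2M0+M1)/6=-7/4
seg 1: a=3, c=M1/2=-3/4, d=(M2−M1)/(6·1)=1/4, b=Δ1−h1·(2M1+M2)/6=-5/2
t_q=1/2 → seg 0, τ=1/2; S=5+-7/4·τ+0·τ²+-1/4·τ³=131/32

  seg 0: a=5 b=-7/4 c=0 d=-1/4
  seg 1: a=3 b=-5/2 c=-3/4 d=1/4
S(1/2) = 131/32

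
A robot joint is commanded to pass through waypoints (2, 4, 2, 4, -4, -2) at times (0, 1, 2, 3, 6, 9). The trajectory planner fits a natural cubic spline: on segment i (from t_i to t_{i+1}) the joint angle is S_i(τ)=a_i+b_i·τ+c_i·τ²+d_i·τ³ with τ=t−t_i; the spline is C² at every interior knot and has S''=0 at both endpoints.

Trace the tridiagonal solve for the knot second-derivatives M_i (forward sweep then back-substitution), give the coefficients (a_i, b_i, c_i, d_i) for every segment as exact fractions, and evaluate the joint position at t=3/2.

  seg 0: a=2 b=1424/419 c=0 d=-586/419
  seg 1: a=4 b=-334/419 c=-1758/419 d=1254/419
  seg 2: a=2 b=-88/419 c=2004/419 d=-1078/419
  seg 3: a=4 b=686/419 c=-1230/419 d=5660/11313
  seg 4: a=-4 b=-1034/419 c=1970/1257 d=-1970/11313
S(3/2) = 4905/1676

Δ: Δ0=2, Δ1=-2, Δ2=2, Δ3=-8/3, Δ4=2/3
row 1: diag=4, rhs=-24; c'=1/4, d'=-6
row 2: denom=4−1·1/4=15/4; d'=(24−1·-6)/(15/4)=8
row 3: denom=8−1·4/15=116/15; d'=(-28−1·8)/(116/15)=-135/29
row 4: denom=12−3·45/116=1257/116; d'=(20−3·-135/29)/(1257/116)=3940/1257
back: M4=3940/1257
back: M3=-135/29−45/116·3940/1257=-2460/419
back: M2=8−4/15·-2460/419=4008/419
back: M1=-6−1/4·4008/419=-3516/419
M: M0=0, M1=-3516/419, M2=4008/419, M3=-2460/419, M4=3940/1257, M5=0
seg 0: a=2, c=M0/2=0, d=(M1−M0)/(6·1)=-586/419, b=Δ0−h0·(2M0+M1)/6=1424/419
seg 1: a=4, c=M1/2=-1758/419, d=(M2−M1)/(6·1)=1254/419, b=Δ1−h1·(2M1+M2)/6=-334/419
seg 2: a=2, c=M2/2=2004/419, d=(M3−M2)/(6·1)=-1078/419, b=Δ2−h2·(2M2+M3)/6=-88/419
seg 3: a=4, c=M3/2=-1230/419, d=(M4−M3)/(6·3)=5660/11313, b=Δ3−h3·(2M3+M4)/6=686/419
seg 4: a=-4, c=M4/2=1970/1257, d=(M5−M4)/(6·3)=-1970/11313, b=Δ4−h4·(2M4+M5)/6=-1034/419
t_q=3/2 → seg 1, τ=1/2; S=4+-334/419·τ+-1758/419·τ²+1254/419·τ³=4905/1676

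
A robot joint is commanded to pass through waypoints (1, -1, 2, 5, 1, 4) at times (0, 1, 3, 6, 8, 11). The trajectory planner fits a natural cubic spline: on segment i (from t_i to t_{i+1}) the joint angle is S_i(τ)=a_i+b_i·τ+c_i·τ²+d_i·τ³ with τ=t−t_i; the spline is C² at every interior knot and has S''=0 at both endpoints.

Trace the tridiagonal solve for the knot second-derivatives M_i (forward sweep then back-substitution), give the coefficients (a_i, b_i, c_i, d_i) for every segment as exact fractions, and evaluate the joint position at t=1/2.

Δ: Δ0=-2, Δ1=3/2, Δ2=1, Δ3=-2, Δ4=1
row 1: diag=6, rhs=21; c'=1/3, d'=7/2
row 2: denom=10−2·1/3=28/3; d'=(-3−2·7/2)/(28/3)=-15/14
row 3: denom=10−3·9/28=253/28; d'=(-18−3·-15/14)/(253/28)=-18/11
row 4: denom=10−2·56/253=2418/253; d'=(18−2·-18/11)/(2418/253)=69/31
back: M4=69/31
back: M3=-18/11−56/253·69/31=-66/31
back: M2=-15/14−9/28·-66/31=-12/31
back: M1=7/2−1/3·-12/31=225/62
M: M0=0, M1=225/62, M2=-12/31, M3=-66/31, M4=69/31, M5=0
seg 0: a=1, c=M0/2=0, d=(M1−M0)/(6·1)=75/124, b=Δ0−h0·(2M0+M1)/6=-323/124
seg 1: a=-1, c=M1/2=225/124, d=(M2−M1)/(6·2)=-83/248, b=Δ1−h1·(2M1+M2)/6=-49/62
seg 2: a=2, c=M2/2=-6/31, d=(M3−M2)/(6·3)=-3/31, b=Δ2−h2·(2M2+M3)/6=76/31
seg 3: a=5, c=M3/2=-33/31, d=(M4−M3)/(6·2)=45/124, b=Δ3−h3·(2M3+M4)/6=-41/31
seg 4: a=1, c=M4/2=69/62, d=(M5−M4)/(6·3)=-23/186, b=Δ4−h4·(2M4+M5)/6=-38/31
t_q=1/2 → seg 0, τ=1/2; S=1+-323/124·τ+0·τ²+75/124·τ³=-225/992

  seg 0: a=1 b=-323/124 c=0 d=75/124
  seg 1: a=-1 b=-49/62 c=225/124 d=-83/248
  seg 2: a=2 b=76/31 c=-6/31 d=-3/31
  seg 3: a=5 b=-41/31 c=-33/31 d=45/124
  seg 4: a=1 b=-38/31 c=69/62 d=-23/186
S(1/2) = -225/992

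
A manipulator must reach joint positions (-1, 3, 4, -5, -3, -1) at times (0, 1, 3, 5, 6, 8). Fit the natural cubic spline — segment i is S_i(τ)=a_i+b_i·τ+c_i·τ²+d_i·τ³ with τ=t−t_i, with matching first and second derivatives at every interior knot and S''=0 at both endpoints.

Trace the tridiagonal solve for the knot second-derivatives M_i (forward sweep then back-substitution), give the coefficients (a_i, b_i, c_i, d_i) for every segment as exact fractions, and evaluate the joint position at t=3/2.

  seg 0: a=-1 b=2985/698 c=0 d=-193/698
  seg 1: a=3 b=1203/349 c=-579/698 d=-899/2792
  seg 2: a=4 b=-2607/698 c=-3855/1396 d=3321/2792
  seg 3: a=-5 b=-177/349 c=1527/349 d=-652/349
  seg 4: a=-3 b=921/349 c=-429/349 d=143/698
S(3/2) = 99973/22336

Δ: Δ0=4, Δ1=1/2, Δ2=-9/2, Δ3=2, Δ4=1
row 1: diag=6, rhs=-21; c'=1/3, d'=-7/2
row 2: denom=8−2·1/3=22/3; d'=(-30−2·-7/2)/(22/3)=-69/22
row 3: denom=6−2·3/11=60/11; d'=(39−2·-69/22)/(60/11)=83/10
row 4: denom=6−1·11/60=349/60; d'=(-6−1·83/10)/(349/60)=-858/349
back: M4=-858/349
back: M3=83/10−11/60·-858/349=3054/349
back: M2=-69/22−3/11·3054/349=-3855/698
back: M1=-7/2−1/3·-3855/698=-579/349
M: M0=0, M1=-579/349, M2=-3855/698, M3=3054/349, M4=-858/349, M5=0
seg 0: a=-1, c=M0/2=0, d=(M1−M0)/(6·1)=-193/698, b=Δ0−h0·(2M0+M1)/6=2985/698
seg 1: a=3, c=M1/2=-579/698, d=(M2−M1)/(6·2)=-899/2792, b=Δ1−h1·(2M1+M2)/6=1203/349
seg 2: a=4, c=M2/2=-3855/1396, d=(M3−M2)/(6·2)=3321/2792, b=Δ2−h2·(2M2+M3)/6=-2607/698
seg 3: a=-5, c=M3/2=1527/349, d=(M4−M3)/(6·1)=-652/349, b=Δ3−h3·(2M3+M4)/6=-177/349
seg 4: a=-3, c=M4/2=-429/349, d=(M5−M4)/(6·2)=143/698, b=Δ4−h4·(2M4+M5)/6=921/349
t_q=3/2 → seg 1, τ=1/2; S=3+1203/349·τ+-579/698·τ²+-899/2792·τ³=99973/22336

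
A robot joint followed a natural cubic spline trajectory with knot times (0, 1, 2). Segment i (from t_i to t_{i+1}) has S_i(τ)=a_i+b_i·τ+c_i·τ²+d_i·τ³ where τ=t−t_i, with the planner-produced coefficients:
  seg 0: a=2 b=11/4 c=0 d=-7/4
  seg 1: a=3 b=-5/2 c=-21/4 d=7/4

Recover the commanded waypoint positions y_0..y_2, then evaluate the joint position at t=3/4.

y_0 = S_0(0) = a_0 = 2
y_1 = S_1(0) = a_1 = 3
y_2 = S_1(1) = -3
t_q=3/4 is in segment 0 (τ=3/4); S_0(τ)=851/256

y_0=2 y_1=3 y_2=-3
S(3/4) = 851/256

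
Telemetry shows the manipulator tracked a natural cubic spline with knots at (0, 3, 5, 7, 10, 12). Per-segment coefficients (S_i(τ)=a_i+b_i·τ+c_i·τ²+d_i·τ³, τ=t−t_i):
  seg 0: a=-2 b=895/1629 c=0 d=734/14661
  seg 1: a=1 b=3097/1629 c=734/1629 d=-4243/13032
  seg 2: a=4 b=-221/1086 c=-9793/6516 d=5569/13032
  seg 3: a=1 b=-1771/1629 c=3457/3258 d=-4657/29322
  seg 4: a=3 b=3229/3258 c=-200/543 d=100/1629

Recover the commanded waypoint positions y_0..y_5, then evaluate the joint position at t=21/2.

y_0=-2 y_1=1 y_2=4 y_3=1 y_4=3 y_5=4
S(21/2) = 7409/2172

y_0 = S_0(0) = a_0 = -2
y_1 = S_1(0) = a_1 = 1
y_2 = S_2(0) = a_2 = 4
y_3 = S_3(0) = a_3 = 1
y_4 = S_4(0) = a_4 = 3
y_5 = S_4(2) = 4
t_q=21/2 is in segment 4 (τ=1/2); S_4(τ)=7409/2172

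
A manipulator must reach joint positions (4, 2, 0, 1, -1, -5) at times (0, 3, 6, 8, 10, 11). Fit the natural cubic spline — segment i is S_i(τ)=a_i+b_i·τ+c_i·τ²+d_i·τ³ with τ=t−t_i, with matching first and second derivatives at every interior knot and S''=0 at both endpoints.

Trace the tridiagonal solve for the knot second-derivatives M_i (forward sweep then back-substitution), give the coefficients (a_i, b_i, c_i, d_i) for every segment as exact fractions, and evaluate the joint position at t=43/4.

  seg 0: a=4 b=-637/1149 c=0 d=-43/3447
  seg 1: a=2 b=-1024/1149 c=-43/383 d=215/3447
  seg 2: a=0 b=137/1149 c=172/383 d=-1189/9192
  seg 3: a=1 b=835/2298 c=-501/1532 d=-815/4596
  seg 4: a=-1 b=-7061/2298 c=-2131/1532 d=2131/4596
S(43/4) = -381537/98048

Δ: Δ0=-2/3, Δ1=-2/3, Δ2=1/2, Δ3=-1, Δ4=-4
row 1: diag=12, rhs=0; c'=1/4, d'=0
row 2: denom=10−3·1/4=37/4; d'=(7−3·0)/(37/4)=28/37
row 3: denom=8−2·8/37=280/37; d'=(-9−2·28/37)/(280/37)=-389/280
row 4: denom=6−2·37/140=383/70; d'=(-18−2·-389/280)/(383/70)=-2131/766
back: M4=-2131/766
back: M3=-389/280−37/140·-2131/766=-501/766
back: M2=28/37−8/37·-501/766=344/383
back: M1=0−1/4·344/383=-86/383
M: M0=0, M1=-86/383, M2=344/383, M3=-501/766, M4=-2131/766, M5=0
seg 0: a=4, c=M0/2=0, d=(M1−M0)/(6·3)=-43/3447, b=Δ0−h0·(2M0+M1)/6=-637/1149
seg 1: a=2, c=M1/2=-43/383, d=(M2−M1)/(6·3)=215/3447, b=Δ1−h1·(2M1+M2)/6=-1024/1149
seg 2: a=0, c=M2/2=172/383, d=(M3−M2)/(6·2)=-1189/9192, b=Δ2−h2·(2M2+M3)/6=137/1149
seg 3: a=1, c=M3/2=-501/1532, d=(M4−M3)/(6·2)=-815/4596, b=Δ3−h3·(2M3+M4)/6=835/2298
seg 4: a=-1, c=M4/2=-2131/1532, d=(M5−M4)/(6·1)=2131/4596, b=Δ4−h4·(2M4+M5)/6=-7061/2298
t_q=43/4 → seg 4, τ=3/4; S=-1+-7061/2298·τ+-2131/1532·τ²+2131/4596·τ³=-381537/98048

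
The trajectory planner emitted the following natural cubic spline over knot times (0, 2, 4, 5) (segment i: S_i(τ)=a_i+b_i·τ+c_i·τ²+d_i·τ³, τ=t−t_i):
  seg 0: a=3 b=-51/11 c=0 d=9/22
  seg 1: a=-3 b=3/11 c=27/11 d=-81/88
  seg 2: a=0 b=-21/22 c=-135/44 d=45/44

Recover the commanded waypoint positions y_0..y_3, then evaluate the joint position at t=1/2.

y_0 = S_0(0) = a_0 = 3
y_1 = S_1(0) = a_1 = -3
y_2 = S_2(0) = a_2 = 0
y_3 = S_2(1) = -3
t_q=1/2 is in segment 0 (τ=1/2); S_0(τ)=129/176

y_0=3 y_1=-3 y_2=0 y_3=-3
S(1/2) = 129/176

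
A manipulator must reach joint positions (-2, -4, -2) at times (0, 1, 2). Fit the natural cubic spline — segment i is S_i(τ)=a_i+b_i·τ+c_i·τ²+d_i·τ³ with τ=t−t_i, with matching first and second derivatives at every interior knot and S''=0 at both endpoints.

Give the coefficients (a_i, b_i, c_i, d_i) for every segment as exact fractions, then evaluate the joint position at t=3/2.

Δ: Δ0=-2, Δ1=2
row 1: diag=4, rhs=24; c'=1/4, d'=6
back: M1=6
M: M0=0, M1=6, M2=0
seg 0: a=-2, c=M0/2=0, d=(M1−M0)/(6·1)=1, b=Δ0−h0·(2M0+M1)/6=-3
seg 1: a=-4, c=M1/2=3, d=(M2−M1)/(6·1)=-1, b=Δ1−h1·(2M1+M2)/6=0
t_q=3/2 → seg 1, τ=1/2; S=-4+0·τ+3·τ²+-1·τ³=-27/8

  seg 0: a=-2 b=-3 c=0 d=1
  seg 1: a=-4 b=0 c=3 d=-1
S(3/2) = -27/8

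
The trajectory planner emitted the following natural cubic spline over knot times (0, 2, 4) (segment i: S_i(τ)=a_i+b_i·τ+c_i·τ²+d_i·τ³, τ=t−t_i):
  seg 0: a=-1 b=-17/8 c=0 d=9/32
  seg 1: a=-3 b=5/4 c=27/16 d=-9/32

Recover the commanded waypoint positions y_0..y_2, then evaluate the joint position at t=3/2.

y_0=-1 y_1=-3 y_2=4
S(3/2) = -829/256

y_0 = S_0(0) = a_0 = -1
y_1 = S_1(0) = a_1 = -3
y_2 = S_1(2) = 4
t_q=3/2 is in segment 0 (τ=3/2); S_0(τ)=-829/256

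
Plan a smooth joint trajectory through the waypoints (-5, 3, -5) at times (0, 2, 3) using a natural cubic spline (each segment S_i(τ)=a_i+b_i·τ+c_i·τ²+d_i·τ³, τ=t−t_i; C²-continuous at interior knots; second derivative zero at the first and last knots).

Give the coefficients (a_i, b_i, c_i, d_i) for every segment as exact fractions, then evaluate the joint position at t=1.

  seg 0: a=-5 b=8 c=0 d=-1
  seg 1: a=3 b=-4 c=-6 d=2
S(1) = 2

Δ: Δ0=4, Δ1=-8
row 1: diag=6, rhs=-72; c'=1/6, d'=-12
back: M1=-12
M: M0=0, M1=-12, M2=0
seg 0: a=-5, c=M0/2=0, d=(M1−M0)/(6·2)=-1, b=Δ0−h0·(2M0+M1)/6=8
seg 1: a=3, c=M1/2=-6, d=(M2−M1)/(6·1)=2, b=Δ1−h1·(2M1+M2)/6=-4
t_q=1 → seg 0, τ=1; S=-5+8·τ+0·τ²+-1·τ³=2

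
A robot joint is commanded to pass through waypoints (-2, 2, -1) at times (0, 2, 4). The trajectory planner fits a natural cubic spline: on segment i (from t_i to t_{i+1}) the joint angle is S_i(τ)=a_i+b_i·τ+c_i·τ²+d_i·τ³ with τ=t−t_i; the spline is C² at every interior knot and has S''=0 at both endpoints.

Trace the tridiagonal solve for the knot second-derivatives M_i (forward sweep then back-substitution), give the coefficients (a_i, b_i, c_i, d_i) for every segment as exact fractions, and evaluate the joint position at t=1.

Δ: Δ0=2, Δ1=-3/2
row 1: diag=8, rhs=-21; c'=1/4, d'=-21/8
back: M1=-21/8
M: M0=0, M1=-21/8, M2=0
seg 0: a=-2, c=M0/2=0, d=(M1−M0)/(6·2)=-7/32, b=Δ0−h0·(2M0+M1)/6=23/8
seg 1: a=2, c=M1/2=-21/16, d=(M2−M1)/(6·2)=7/32, b=Δ1−h1·(2M1+M2)/6=1/4
t_q=1 → seg 0, τ=1; S=-2+23/8·τ+0·τ²+-7/32·τ³=21/32

  seg 0: a=-2 b=23/8 c=0 d=-7/32
  seg 1: a=2 b=1/4 c=-21/16 d=7/32
S(1) = 21/32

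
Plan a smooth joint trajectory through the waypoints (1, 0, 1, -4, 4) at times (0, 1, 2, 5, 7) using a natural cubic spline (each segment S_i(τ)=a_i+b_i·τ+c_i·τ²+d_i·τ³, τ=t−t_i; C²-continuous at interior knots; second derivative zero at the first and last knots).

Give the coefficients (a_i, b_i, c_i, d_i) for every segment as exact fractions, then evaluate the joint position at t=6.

Δ: Δ0=-1, Δ1=1, Δ2=-5/3, Δ3=4
row 1: diag=4, rhs=12; c'=1/4, d'=3
row 2: denom=8−1·1/4=31/4; d'=(-16−1·3)/(31/4)=-76/31
row 3: denom=10−3·12/31=274/31; d'=(34−3·-76/31)/(274/31)=641/137
back: M3=641/137
back: M2=-76/31−12/31·641/137=-584/137
back: M1=3−1/4·-584/137=557/137
M: M0=0, M1=557/137, M2=-584/137, M3=641/137, M4=0
seg 0: a=1, c=M0/2=0, d=(M1−M0)/(6·1)=557/822, b=Δ0−h0·(2M0+M1)/6=-1379/822
seg 1: a=0, c=M1/2=557/274, d=(M2−M1)/(6·1)=-1141/822, b=Δ1−h1·(2M1+M2)/6=146/411
seg 2: a=1, c=M2/2=-292/137, d=(M3−M2)/(6·3)=1225/2466, b=Δ2−h2·(2M2+M3)/6=211/822
seg 3: a=-4, c=M3/2=641/274, d=(M4−M3)/(6·2)=-641/1644, b=Δ3−h3·(2M3+M4)/6=362/411
t_q=6 → seg 3, τ=1; S=-4+362/411·τ+641/274·τ²+-641/1644·τ³=-641/548

  seg 0: a=1 b=-1379/822 c=0 d=557/822
  seg 1: a=0 b=146/411 c=557/274 d=-1141/822
  seg 2: a=1 b=211/822 c=-292/137 d=1225/2466
  seg 3: a=-4 b=362/411 c=641/274 d=-641/1644
S(6) = -641/548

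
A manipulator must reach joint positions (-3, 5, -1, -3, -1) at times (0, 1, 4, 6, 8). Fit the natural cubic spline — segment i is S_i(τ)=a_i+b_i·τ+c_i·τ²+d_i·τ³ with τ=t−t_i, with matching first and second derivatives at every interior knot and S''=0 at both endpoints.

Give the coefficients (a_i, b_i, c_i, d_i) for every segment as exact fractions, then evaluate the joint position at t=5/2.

  seg 0: a=-3 b=1265/134 c=0 d=-193/134
  seg 1: a=5 b=343/67 c=-579/134 d=87/134
  seg 2: a=-1 b=-439/134 c=102/67 d=-103/536
  seg 3: a=-3 b=34/67 c=99/268 d=-33/536
S(5/2) = 5519/1072

Δ: Δ0=8, Δ1=-2, Δ2=-1, Δ3=1
row 1: diag=8, rhs=-60; c'=3/8, d'=-15/2
row 2: denom=10−3·3/8=71/8; d'=(6−3·-15/2)/(71/8)=228/71
row 3: denom=8−2·16/71=536/71; d'=(12−2·228/71)/(536/71)=99/134
back: M3=99/134
back: M2=228/71−16/71·99/134=204/67
back: M1=-15/2−3/8·204/67=-579/67
M: M0=0, M1=-579/67, M2=204/67, M3=99/134, M4=0
seg 0: a=-3, c=M0/2=0, d=(M1−M0)/(6·1)=-193/134, b=Δ0−h0·(2M0+M1)/6=1265/134
seg 1: a=5, c=M1/2=-579/134, d=(M2−M1)/(6·3)=87/134, b=Δ1−h1·(2M1+M2)/6=343/67
seg 2: a=-1, c=M2/2=102/67, d=(M3−M2)/(6·2)=-103/536, b=Δ2−h2·(2M2+M3)/6=-439/134
seg 3: a=-3, c=M3/2=99/268, d=(M4−M3)/(6·2)=-33/536, b=Δ3−h3·(2M3+M4)/6=34/67
t_q=5/2 → seg 1, τ=3/2; S=5+343/67·τ+-579/134·τ²+87/134·τ³=5519/1072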